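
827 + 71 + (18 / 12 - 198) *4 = 112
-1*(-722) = 722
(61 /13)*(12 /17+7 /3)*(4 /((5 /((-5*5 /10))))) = -18910 /663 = -28.52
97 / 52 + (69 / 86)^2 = 120623 / 48074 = 2.51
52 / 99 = 0.53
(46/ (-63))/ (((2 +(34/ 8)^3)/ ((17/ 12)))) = -0.01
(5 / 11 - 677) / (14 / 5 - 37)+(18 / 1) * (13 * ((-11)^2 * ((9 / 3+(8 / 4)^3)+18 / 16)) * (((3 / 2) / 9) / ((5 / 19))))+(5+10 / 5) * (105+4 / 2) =16417120237 / 75240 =218196.71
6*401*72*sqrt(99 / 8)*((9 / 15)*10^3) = 77954400*sqrt(22) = 365638546.31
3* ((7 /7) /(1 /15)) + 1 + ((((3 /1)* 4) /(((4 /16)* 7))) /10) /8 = 46.09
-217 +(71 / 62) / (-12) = -161519 / 744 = -217.10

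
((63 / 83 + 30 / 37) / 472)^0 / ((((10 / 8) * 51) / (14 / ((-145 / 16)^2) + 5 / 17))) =221404 / 30381125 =0.01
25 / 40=0.62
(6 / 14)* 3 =9 / 7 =1.29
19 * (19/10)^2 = 68.59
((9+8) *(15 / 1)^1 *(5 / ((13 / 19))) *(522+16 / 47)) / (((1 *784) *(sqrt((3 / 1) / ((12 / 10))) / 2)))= 59472375 *sqrt(10) / 119756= 1570.43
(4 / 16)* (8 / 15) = 2 / 15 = 0.13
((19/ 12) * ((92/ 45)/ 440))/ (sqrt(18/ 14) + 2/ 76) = 0.01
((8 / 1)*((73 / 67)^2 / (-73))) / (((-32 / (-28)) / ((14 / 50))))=-0.03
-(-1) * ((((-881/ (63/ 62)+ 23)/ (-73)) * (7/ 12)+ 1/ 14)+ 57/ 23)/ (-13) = -11797235/ 16501212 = -0.71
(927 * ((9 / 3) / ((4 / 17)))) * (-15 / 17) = -41715 / 4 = -10428.75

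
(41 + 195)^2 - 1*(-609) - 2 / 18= 506744 / 9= 56304.89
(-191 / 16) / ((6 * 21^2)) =-191 / 42336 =-0.00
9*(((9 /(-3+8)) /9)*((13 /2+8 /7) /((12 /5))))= 321 /56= 5.73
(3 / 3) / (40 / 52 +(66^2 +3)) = 13 / 56677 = 0.00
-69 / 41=-1.68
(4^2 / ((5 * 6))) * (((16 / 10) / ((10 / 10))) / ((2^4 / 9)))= 12 / 25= 0.48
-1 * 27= -27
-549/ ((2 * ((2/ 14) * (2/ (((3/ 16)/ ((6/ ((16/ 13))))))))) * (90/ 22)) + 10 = 0.97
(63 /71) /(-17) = -63 /1207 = -0.05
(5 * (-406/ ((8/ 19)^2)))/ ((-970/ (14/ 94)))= 512981/ 291776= 1.76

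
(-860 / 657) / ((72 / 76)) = -8170 / 5913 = -1.38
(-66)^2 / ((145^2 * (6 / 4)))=2904 / 21025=0.14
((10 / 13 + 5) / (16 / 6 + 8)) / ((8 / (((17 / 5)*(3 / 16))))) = 2295 / 53248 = 0.04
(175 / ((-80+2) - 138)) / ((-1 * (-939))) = -175 / 202824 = -0.00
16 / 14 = 8 / 7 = 1.14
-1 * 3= -3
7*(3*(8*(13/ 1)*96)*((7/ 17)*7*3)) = 30820608/ 17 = 1812976.94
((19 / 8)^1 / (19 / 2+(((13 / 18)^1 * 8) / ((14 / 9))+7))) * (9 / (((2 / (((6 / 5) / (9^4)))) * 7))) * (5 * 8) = 38 / 68769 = 0.00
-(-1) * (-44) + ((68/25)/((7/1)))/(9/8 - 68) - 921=-90348669/93625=-965.01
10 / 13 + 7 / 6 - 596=-46337 / 78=-594.06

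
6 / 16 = 0.38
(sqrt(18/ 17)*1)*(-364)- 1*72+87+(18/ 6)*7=36- 1092*sqrt(34)/ 17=-338.55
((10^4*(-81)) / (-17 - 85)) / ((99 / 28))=420000 / 187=2245.99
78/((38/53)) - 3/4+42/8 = 4305/38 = 113.29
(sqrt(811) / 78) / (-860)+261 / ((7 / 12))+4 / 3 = 9424 / 21 - sqrt(811) / 67080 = 448.76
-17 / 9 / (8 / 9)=-17 / 8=-2.12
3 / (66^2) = 0.00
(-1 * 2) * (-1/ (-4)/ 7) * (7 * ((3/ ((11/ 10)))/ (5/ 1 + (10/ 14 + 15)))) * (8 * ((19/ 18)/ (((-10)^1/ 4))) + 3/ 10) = 1939/ 9570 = 0.20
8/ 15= 0.53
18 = 18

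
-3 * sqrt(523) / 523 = -0.13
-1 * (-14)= 14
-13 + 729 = 716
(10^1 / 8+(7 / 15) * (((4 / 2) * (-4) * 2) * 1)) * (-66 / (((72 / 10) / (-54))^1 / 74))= -455433 / 2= -227716.50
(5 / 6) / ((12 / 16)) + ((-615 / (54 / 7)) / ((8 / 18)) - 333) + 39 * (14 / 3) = -23707 / 72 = -329.26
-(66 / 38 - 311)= 5876 / 19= 309.26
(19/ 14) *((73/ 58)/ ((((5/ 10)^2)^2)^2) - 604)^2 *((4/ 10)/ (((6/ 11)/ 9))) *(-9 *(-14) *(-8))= -3014787828096/ 4205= -716953110.13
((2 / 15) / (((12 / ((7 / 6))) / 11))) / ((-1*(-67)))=77 / 36180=0.00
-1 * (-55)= 55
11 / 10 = 1.10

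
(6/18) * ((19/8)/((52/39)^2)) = 57/128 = 0.45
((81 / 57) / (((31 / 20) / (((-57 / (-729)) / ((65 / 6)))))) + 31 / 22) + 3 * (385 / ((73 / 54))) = 1661666075 / 1941654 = 855.80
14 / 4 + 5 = 17 / 2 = 8.50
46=46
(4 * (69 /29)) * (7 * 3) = 5796 /29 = 199.86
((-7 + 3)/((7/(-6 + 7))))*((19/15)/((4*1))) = -19/105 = -0.18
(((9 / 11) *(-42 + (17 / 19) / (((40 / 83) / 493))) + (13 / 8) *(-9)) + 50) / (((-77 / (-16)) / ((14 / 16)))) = 3134531 / 22990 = 136.34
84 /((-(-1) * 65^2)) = 84 /4225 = 0.02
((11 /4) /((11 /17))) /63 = 17 /252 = 0.07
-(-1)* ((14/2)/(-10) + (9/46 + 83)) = 82.50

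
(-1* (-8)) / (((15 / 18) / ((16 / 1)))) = 768 / 5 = 153.60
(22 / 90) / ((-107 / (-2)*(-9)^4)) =22 / 31591215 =0.00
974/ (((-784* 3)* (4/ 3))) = -487/ 1568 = -0.31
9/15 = 3/5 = 0.60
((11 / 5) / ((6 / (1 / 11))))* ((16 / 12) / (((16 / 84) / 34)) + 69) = 10.23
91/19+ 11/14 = 1483/266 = 5.58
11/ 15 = 0.73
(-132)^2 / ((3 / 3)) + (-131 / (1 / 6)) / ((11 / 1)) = 190878 / 11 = 17352.55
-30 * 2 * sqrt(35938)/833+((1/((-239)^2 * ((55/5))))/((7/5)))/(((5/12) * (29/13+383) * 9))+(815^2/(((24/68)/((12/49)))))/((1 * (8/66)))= 439705758936604141/115640550564 - 60 * sqrt(35938)/833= 3802335.58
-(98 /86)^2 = -2401 /1849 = -1.30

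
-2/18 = -1/9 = -0.11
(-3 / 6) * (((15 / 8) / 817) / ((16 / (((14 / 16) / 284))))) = -105 / 475193344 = -0.00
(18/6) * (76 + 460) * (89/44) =35778/11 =3252.55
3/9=1/3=0.33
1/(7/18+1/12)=36/17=2.12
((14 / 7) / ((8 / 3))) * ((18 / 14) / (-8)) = -27 / 224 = -0.12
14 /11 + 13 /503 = 7185 /5533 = 1.30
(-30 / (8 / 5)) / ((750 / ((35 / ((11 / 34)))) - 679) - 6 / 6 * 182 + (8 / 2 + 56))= 2975 / 125992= 0.02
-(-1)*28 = 28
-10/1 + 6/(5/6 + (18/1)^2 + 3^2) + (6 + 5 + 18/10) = 2.82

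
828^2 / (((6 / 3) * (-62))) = -171396 / 31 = -5528.90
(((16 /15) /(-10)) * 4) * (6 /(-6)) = 0.43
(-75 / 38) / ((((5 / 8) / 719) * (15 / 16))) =-2421.89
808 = 808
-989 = -989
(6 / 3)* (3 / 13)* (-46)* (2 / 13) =-552 / 169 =-3.27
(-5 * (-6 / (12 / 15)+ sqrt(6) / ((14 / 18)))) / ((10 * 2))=15 / 8- 9 * sqrt(6) / 28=1.09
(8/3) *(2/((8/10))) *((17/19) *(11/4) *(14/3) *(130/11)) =154700/171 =904.68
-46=-46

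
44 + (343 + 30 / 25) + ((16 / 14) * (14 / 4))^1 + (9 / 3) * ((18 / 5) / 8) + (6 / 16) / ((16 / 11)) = 252037 / 640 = 393.81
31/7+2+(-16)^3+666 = -23965/7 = -3423.57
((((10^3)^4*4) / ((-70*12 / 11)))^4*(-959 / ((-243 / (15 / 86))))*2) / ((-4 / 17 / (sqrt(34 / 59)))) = -33437290744591395552740240000000000000000000.00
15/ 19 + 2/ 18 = 154/ 171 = 0.90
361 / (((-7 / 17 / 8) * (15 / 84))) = -196384 / 5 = -39276.80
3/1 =3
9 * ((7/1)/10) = 63/10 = 6.30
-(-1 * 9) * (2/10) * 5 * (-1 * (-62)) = 558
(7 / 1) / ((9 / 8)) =56 / 9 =6.22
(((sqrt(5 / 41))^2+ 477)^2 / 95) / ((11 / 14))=5357405816 / 1756645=3049.79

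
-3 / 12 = -1 / 4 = -0.25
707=707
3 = 3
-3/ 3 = -1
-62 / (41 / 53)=-3286 / 41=-80.15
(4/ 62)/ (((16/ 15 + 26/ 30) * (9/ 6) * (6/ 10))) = 100/ 2697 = 0.04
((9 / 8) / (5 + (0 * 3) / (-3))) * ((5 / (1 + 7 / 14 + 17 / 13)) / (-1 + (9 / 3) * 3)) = 117 / 2336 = 0.05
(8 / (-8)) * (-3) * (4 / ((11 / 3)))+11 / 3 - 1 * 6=31 / 33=0.94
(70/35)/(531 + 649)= 1/590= 0.00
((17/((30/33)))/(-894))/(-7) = 187/62580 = 0.00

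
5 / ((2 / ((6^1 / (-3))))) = -5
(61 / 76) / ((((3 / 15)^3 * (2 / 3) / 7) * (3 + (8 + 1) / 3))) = 175.58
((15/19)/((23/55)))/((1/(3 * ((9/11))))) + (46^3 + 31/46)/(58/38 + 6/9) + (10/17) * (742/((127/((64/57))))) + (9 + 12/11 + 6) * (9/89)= 30755188039745843/692752392750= 44395.64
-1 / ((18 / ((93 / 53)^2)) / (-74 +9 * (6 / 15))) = 169136 / 14045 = 12.04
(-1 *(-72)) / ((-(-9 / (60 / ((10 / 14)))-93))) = 672 / 869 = 0.77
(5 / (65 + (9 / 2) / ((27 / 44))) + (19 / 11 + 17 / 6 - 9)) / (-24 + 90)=-62591 / 945252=-0.07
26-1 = 25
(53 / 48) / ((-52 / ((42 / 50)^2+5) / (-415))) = 7843417 / 156000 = 50.28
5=5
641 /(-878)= -641 /878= -0.73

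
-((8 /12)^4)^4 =-65536 /43046721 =-0.00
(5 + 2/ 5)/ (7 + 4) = 27/ 55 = 0.49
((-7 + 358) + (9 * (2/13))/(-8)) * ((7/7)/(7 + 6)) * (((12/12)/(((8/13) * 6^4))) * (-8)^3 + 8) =302023/1521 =198.57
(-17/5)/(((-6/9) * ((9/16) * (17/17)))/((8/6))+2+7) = -544/1395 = -0.39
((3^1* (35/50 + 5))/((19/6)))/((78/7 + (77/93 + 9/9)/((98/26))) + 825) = 123039/19062565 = 0.01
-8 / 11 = -0.73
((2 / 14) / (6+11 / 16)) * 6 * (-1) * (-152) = 14592 / 749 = 19.48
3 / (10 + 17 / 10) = 10 / 39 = 0.26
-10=-10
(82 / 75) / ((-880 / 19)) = -779 / 33000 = -0.02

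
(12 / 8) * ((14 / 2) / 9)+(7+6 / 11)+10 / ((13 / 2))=8795 / 858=10.25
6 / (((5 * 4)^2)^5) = 3 / 5120000000000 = 0.00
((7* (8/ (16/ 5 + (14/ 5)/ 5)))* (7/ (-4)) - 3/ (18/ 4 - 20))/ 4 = -37693/ 5828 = -6.47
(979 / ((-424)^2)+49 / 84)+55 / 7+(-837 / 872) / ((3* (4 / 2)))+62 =28923176839 / 411507264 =70.29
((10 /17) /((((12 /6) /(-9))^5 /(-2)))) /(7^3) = 295245 /46648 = 6.33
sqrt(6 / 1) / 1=sqrt(6)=2.45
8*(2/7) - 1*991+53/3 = -20392/21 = -971.05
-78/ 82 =-39/ 41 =-0.95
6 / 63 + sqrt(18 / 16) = 1.16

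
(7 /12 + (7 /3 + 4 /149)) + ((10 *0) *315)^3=5263 /1788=2.94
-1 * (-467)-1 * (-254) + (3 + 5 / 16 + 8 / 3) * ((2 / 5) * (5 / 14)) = 34649 / 48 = 721.85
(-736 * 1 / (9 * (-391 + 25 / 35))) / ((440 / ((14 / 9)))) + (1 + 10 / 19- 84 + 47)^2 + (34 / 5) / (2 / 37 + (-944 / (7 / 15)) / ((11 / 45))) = 958481896639239029 / 761677893936135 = 1258.38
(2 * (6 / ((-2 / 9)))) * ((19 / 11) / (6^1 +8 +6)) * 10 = -513 / 11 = -46.64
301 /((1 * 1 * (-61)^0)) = 301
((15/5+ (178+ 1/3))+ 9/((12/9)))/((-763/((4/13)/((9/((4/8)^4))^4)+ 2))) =-6308046473425/12794965327872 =-0.49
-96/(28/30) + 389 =2003/7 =286.14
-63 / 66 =-21 / 22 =-0.95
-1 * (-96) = 96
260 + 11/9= 261.22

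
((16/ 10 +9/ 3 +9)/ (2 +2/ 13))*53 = 11713/ 35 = 334.66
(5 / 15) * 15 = 5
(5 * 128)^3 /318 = 131072000 /159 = 824352.20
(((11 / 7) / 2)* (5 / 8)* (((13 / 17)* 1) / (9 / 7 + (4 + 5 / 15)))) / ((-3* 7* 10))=-143 / 449344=-0.00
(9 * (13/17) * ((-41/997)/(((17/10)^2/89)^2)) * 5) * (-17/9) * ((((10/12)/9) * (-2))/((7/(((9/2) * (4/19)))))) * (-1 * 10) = 21109465000000/33224904363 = 635.35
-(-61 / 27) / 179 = 61 / 4833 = 0.01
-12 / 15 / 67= -4 / 335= -0.01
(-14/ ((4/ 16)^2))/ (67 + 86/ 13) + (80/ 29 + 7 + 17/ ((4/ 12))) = 55234/ 957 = 57.72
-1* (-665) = 665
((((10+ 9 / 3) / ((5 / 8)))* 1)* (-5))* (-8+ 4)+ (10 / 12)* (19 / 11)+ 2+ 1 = 27749 / 66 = 420.44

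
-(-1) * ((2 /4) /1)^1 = 0.50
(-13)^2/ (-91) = -13/ 7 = -1.86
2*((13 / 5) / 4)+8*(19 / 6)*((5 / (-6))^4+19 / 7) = 2799131 / 34020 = 82.28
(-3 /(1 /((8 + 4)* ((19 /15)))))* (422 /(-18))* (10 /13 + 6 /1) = 7236.76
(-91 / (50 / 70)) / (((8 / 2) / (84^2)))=-1123668 / 5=-224733.60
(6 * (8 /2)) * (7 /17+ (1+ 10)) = 4656 /17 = 273.88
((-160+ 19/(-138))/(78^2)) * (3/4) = -22099/1119456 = -0.02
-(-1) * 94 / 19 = 94 / 19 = 4.95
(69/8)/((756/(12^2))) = 1.64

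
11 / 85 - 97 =-8234 / 85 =-96.87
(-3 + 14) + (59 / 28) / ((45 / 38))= 12.78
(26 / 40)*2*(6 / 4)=39 / 20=1.95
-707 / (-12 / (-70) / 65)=-1608425 / 6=-268070.83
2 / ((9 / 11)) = 22 / 9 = 2.44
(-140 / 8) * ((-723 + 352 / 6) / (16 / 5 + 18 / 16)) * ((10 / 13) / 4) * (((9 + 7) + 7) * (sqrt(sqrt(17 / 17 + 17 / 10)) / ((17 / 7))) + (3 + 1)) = 13951000 / 6747 + 56152775 * 30^(3 / 4) / 114699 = 8343.29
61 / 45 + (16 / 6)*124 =14941 / 45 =332.02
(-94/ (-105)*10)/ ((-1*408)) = -47/ 2142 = -0.02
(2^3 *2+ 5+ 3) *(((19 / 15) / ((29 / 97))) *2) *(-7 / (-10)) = 103208 / 725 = 142.36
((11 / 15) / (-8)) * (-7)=77 / 120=0.64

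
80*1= 80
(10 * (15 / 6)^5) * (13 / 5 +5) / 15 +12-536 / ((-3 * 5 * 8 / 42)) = 83327 / 120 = 694.39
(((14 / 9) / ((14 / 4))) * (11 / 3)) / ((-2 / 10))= -220 / 27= -8.15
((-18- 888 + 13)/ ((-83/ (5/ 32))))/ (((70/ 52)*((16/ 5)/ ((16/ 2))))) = 58045/ 18592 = 3.12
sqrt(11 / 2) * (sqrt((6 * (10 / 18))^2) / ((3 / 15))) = 25 * sqrt(22) / 3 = 39.09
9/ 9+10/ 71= 81/ 71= 1.14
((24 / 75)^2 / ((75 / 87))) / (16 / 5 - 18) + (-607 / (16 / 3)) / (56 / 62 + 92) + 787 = 279104406059 / 355200000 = 785.77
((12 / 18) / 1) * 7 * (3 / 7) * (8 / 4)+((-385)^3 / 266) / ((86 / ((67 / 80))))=-109032673 / 52288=-2085.23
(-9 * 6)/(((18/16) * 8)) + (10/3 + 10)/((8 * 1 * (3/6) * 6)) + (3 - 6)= -76/9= -8.44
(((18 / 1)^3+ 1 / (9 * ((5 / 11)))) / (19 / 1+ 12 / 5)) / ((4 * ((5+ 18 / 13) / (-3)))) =-3411863 / 106572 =-32.01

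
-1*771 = -771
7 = 7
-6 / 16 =-3 / 8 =-0.38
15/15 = 1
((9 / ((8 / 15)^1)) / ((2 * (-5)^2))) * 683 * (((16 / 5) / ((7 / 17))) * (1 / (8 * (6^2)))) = 34833 / 5600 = 6.22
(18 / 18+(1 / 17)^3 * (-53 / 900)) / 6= 4421647 / 26530200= 0.17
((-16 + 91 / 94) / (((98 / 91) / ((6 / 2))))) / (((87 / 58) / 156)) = -1432782 / 329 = -4354.96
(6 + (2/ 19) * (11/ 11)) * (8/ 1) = 928/ 19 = 48.84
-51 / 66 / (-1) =17 / 22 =0.77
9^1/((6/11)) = 33/2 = 16.50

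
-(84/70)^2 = -1.44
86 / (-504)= -43 / 252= -0.17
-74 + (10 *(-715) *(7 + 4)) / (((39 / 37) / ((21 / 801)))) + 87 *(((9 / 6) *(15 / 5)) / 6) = -6295835 / 3204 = -1964.99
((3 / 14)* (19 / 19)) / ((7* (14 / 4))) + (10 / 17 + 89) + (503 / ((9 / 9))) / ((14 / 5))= 3139875 / 11662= 269.24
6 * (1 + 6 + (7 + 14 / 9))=280 / 3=93.33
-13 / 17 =-0.76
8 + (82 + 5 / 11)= 90.45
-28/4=-7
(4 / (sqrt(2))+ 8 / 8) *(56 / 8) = 7+ 14 *sqrt(2) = 26.80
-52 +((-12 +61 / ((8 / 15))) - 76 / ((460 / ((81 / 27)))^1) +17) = 61529 / 920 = 66.88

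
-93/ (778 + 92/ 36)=-837/ 7025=-0.12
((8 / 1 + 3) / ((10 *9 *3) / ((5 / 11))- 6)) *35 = 55 / 84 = 0.65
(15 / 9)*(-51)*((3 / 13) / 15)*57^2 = -55233 / 13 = -4248.69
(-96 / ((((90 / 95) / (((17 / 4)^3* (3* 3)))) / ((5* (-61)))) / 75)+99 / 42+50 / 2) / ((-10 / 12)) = -134524697673 / 70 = -1921781395.33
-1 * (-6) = 6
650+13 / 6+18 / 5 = 19673 / 30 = 655.77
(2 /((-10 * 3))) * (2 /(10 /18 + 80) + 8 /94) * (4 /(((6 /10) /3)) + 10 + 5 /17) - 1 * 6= -10812788 /1737825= -6.22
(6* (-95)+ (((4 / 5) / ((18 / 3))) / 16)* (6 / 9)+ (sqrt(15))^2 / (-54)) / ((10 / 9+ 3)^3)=-8314569 / 1013060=-8.21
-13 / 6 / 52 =-1 / 24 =-0.04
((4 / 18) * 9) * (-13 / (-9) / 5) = 26 / 45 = 0.58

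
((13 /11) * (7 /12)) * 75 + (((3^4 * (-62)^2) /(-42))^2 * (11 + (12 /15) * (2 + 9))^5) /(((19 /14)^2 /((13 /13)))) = 4507367156063483898839 /49637500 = 90805684332681.62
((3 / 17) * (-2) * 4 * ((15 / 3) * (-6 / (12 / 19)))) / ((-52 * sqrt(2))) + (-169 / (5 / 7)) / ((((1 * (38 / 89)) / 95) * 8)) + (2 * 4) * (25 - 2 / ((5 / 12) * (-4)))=-509667 / 80 - 285 * sqrt(2) / 442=-6371.75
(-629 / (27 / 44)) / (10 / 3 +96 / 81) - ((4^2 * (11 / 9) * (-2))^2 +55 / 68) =-590445251 / 335988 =-1757.34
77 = 77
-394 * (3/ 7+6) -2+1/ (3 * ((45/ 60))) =-159668/ 63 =-2534.41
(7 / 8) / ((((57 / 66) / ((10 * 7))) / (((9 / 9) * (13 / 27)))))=35035 / 1026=34.15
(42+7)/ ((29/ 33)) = 1617/ 29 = 55.76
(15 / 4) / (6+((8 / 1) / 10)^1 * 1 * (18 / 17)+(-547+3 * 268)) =1275 / 89708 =0.01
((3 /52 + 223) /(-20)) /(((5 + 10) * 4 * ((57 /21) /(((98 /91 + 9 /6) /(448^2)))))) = -111019 /126261657600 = -0.00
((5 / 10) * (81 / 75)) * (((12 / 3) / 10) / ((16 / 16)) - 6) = -378 / 125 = -3.02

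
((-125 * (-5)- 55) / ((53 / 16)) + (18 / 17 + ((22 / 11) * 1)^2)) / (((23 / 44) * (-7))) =-7022312 / 145061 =-48.41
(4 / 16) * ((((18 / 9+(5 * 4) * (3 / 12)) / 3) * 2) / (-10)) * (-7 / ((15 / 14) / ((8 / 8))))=343 / 450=0.76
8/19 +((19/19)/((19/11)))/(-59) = 461/1121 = 0.41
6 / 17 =0.35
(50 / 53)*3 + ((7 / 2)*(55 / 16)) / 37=198005 / 62752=3.16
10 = 10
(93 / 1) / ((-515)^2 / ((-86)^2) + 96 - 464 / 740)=42416060 / 59853883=0.71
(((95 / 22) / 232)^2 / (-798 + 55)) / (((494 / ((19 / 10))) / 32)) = -1805 / 31453103968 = -0.00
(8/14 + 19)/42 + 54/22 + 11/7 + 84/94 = 818597/151998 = 5.39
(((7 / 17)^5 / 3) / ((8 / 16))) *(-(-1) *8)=268912 / 4259571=0.06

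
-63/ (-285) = 21/ 95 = 0.22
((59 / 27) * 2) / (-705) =-118 / 19035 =-0.01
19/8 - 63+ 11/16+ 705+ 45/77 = 795437/1232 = 645.65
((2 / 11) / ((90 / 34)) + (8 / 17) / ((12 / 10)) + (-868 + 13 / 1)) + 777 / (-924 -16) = -1353205727 / 1582020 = -855.37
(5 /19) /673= 5 /12787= 0.00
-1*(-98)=98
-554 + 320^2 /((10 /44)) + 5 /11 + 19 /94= 465306883 /1034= 450006.66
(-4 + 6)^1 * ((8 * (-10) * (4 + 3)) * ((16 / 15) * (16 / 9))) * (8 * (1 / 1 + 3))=-1835008 / 27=-67963.26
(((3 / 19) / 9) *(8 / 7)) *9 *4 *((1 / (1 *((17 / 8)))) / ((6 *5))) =128 / 11305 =0.01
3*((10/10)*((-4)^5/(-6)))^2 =262144/3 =87381.33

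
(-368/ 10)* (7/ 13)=-1288/ 65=-19.82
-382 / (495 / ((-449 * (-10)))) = -343036 / 99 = -3465.01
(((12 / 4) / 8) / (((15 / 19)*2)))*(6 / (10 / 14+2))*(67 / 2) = 1407 / 80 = 17.59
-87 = -87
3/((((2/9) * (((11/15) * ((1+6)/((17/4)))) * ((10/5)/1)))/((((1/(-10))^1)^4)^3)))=1377/246400000000000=0.00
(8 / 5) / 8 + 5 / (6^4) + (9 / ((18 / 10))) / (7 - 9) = -14879 / 6480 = -2.30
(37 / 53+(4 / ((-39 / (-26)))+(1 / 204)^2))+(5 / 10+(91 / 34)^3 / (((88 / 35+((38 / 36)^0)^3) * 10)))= 423764327 / 96083541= 4.41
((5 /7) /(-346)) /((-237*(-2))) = -5 /1148028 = -0.00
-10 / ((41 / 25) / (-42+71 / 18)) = 232.05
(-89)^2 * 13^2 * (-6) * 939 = -7541948466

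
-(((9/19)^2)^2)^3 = -282429536481/2213314919066161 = -0.00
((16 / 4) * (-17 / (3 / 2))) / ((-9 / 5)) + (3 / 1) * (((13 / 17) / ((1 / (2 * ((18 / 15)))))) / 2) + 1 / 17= 64253 / 2295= 28.00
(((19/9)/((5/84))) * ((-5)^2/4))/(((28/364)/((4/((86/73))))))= 1262170/129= 9784.26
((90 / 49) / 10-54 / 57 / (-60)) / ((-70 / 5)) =-1857 / 130340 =-0.01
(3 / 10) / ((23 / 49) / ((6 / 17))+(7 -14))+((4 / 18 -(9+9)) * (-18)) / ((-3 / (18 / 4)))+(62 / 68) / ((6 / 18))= -135267039 / 283390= -477.32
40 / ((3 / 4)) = 160 / 3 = 53.33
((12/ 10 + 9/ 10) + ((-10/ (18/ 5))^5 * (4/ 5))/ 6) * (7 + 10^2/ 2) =-671505847/ 590490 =-1137.20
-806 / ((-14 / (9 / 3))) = 1209 / 7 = 172.71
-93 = -93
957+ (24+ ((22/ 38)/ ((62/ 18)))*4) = 981.67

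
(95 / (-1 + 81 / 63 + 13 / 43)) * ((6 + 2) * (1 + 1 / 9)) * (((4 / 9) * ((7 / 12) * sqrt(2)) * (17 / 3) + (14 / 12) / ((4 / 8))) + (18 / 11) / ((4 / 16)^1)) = 272224400 * sqrt(2) / 129033 + 670266800 / 52569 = 15733.83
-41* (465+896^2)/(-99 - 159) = 32934521/258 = 127653.18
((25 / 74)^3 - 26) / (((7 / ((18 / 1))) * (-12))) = 31560597 / 5673136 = 5.56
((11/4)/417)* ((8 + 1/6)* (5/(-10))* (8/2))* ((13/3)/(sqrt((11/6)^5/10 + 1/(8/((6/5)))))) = -14014* sqrt(103629)/14404431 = -0.31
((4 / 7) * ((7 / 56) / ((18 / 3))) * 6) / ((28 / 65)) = 65 / 392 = 0.17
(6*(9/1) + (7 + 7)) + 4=72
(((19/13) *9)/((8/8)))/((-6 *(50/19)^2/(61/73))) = -1255197/4745000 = -0.26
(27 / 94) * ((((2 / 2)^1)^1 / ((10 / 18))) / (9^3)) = 1 / 1410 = 0.00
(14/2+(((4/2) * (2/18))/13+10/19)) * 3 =16769/741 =22.63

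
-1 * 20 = -20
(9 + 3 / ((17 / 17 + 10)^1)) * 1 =102 / 11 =9.27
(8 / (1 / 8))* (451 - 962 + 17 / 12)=-32613.33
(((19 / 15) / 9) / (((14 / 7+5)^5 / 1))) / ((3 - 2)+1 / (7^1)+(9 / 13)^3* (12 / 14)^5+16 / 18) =0.00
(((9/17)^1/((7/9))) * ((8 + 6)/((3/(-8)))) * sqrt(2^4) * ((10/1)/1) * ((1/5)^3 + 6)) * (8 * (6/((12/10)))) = -20763648/85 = -244278.21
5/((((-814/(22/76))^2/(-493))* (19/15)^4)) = -124790625/1030492977424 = -0.00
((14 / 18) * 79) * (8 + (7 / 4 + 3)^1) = 783.42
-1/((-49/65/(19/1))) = 1235/49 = 25.20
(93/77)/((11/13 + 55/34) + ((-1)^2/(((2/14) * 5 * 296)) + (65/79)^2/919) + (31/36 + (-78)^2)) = 0.00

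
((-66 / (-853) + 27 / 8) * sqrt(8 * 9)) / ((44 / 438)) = 15478263 * sqrt(2) / 75064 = 291.61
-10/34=-5/17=-0.29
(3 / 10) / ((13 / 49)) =147 / 130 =1.13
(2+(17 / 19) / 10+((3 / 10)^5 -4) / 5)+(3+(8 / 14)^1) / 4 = 145157319 / 66500000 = 2.18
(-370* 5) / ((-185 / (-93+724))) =6310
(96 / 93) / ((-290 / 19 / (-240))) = 14592 / 899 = 16.23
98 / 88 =49 / 44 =1.11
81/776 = 0.10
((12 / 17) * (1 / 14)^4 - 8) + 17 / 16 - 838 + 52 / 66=-18192585491 / 21551376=-844.15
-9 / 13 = -0.69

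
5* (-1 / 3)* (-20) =100 / 3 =33.33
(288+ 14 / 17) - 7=4791 / 17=281.82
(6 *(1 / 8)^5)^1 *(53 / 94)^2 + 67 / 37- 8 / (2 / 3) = -54577610249 / 5356453888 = -10.19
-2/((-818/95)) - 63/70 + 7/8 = 0.21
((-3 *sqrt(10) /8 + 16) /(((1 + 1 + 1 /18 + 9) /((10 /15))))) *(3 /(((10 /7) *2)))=1008 /995 - 189 *sqrt(10) /7960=0.94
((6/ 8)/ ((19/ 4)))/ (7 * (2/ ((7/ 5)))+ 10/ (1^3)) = 3/ 380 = 0.01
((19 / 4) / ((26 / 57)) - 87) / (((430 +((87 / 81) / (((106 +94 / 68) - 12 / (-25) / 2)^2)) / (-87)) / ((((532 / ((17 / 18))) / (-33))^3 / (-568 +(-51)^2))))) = 115520397888254131686816 / 265123509489019491035869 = 0.44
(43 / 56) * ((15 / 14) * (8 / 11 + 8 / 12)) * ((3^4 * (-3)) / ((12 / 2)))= -400545 / 8624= -46.45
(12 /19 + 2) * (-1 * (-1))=50 /19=2.63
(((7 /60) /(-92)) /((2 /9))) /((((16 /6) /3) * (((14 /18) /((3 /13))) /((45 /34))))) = -6561 /2602496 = -0.00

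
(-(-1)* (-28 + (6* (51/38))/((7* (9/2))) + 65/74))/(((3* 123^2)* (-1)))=264415/446698854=0.00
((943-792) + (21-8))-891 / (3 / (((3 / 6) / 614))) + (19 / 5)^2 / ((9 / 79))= 80267707 / 276300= 290.51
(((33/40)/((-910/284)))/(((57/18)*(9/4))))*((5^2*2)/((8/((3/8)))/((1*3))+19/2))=-56232/516971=-0.11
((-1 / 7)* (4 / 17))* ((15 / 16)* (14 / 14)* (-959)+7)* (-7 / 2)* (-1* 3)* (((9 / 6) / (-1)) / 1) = -472.27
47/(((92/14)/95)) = 31255/46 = 679.46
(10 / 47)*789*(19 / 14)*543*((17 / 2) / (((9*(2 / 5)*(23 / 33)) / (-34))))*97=-20917580541825 / 15134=-1382158090.51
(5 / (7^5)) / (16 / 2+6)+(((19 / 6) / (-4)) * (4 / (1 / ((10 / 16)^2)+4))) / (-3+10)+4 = 455085599 / 115766616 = 3.93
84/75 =28/25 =1.12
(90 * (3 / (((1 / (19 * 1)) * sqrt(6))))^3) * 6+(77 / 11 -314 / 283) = 1667 / 283+2777895 * sqrt(6) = 6804431.20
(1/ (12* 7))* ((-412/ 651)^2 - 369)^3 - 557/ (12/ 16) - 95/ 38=-3816739649380838005169819/ 6393890839777677684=-596935.38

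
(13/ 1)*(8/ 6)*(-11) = -572/ 3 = -190.67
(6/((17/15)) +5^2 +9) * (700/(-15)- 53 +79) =-812.08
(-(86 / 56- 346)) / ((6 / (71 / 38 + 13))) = 853.61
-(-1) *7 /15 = 7 /15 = 0.47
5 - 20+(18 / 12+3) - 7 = -35 / 2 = -17.50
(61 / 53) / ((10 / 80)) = 488 / 53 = 9.21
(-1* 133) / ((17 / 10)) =-1330 / 17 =-78.24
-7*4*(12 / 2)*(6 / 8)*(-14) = 1764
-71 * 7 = -497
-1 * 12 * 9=-108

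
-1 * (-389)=389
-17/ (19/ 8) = -136/ 19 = -7.16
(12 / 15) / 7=4 / 35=0.11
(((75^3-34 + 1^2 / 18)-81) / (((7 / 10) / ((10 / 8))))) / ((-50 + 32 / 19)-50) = -7660.45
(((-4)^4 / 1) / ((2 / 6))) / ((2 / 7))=2688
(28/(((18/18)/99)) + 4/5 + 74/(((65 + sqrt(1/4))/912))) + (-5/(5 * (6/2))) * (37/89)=665089853/174885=3803.01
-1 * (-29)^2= -841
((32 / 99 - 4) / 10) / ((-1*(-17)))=-182 / 8415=-0.02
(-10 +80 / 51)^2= 184900 / 2601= 71.09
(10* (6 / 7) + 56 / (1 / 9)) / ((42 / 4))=2392 / 49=48.82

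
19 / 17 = 1.12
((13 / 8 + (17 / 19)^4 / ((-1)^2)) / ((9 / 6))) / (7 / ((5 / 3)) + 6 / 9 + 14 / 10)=11811705 / 49000696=0.24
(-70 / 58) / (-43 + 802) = -35 / 22011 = -0.00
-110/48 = -55/24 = -2.29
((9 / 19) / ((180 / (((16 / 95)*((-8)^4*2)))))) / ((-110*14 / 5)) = -8192 / 694925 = -0.01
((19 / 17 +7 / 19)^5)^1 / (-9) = -2831155200000 / 3515706497843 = -0.81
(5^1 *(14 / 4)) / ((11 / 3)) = 105 / 22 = 4.77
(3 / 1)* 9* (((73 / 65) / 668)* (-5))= -1971 / 8684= -0.23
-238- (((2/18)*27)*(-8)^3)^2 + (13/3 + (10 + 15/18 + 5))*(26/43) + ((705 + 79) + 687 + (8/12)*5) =-304188124/129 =-2358047.47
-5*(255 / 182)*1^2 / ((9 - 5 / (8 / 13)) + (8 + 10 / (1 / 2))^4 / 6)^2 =-14688 / 22003564259131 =-0.00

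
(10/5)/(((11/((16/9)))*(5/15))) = 32/33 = 0.97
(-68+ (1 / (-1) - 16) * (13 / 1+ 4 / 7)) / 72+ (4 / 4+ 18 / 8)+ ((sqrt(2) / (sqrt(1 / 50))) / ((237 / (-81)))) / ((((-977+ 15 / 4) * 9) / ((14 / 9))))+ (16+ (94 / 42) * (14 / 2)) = 1589741803 / 51667896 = 30.77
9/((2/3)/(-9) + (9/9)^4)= 243/25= 9.72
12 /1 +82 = 94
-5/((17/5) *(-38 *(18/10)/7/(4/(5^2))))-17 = -49349/2907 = -16.98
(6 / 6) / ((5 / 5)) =1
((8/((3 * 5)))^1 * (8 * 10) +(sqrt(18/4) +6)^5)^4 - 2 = 70842570842489155389 * sqrt(2)/128 +64920927415976250985489/82944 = 1565415162980502667.84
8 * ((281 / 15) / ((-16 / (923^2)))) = -7979734.97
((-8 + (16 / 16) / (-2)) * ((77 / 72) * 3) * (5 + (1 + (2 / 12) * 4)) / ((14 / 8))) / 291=-935 / 2619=-0.36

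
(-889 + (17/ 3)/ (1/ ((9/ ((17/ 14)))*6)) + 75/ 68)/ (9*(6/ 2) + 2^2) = -43241/ 2108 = -20.51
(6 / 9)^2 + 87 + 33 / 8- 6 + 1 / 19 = 117131 / 1368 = 85.62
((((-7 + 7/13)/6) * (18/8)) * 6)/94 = -189/1222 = -0.15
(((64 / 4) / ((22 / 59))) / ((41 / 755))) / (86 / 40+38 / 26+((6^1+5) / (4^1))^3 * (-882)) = -741228800 / 17203666953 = -0.04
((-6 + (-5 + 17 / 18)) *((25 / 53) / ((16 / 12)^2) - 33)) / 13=1674793 / 66144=25.32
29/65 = 0.45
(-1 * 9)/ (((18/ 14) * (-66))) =0.11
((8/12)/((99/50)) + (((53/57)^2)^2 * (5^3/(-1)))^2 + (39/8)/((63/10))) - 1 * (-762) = 325814850460971122501/34320180390496308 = 9493.39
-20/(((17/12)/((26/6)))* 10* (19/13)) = -1352/323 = -4.19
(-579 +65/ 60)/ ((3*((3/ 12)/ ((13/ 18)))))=-90155/ 162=-556.51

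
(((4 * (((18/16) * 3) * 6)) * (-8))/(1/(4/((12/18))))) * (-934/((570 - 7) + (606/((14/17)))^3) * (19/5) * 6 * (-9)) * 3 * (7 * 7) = -46964743712208/170838313825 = -274.91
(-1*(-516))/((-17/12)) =-6192/17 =-364.24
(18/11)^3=5832/1331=4.38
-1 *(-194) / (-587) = -194 / 587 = -0.33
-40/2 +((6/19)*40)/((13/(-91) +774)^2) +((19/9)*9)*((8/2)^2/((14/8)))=599906549036/3902737237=153.71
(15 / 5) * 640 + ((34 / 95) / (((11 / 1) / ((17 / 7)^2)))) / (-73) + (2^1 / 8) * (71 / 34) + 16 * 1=984455291819 / 508363240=1936.52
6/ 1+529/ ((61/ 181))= 96115/ 61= 1575.66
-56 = -56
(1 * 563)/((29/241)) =135683/29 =4678.72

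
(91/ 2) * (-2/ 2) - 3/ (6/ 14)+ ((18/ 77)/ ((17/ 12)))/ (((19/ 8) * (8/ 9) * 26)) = -33946971/ 646646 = -52.50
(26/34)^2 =169/289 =0.58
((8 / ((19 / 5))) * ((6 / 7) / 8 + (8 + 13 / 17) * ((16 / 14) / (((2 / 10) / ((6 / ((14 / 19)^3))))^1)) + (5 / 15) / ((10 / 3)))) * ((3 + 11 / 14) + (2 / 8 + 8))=206703566563 / 10857322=19038.17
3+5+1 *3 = 11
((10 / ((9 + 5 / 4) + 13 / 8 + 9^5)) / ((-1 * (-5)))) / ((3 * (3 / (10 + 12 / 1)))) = 0.00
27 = 27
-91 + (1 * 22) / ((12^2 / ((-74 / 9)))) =-29891 / 324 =-92.26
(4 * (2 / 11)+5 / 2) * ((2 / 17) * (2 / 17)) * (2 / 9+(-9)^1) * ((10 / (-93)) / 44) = 28045 / 29269053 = 0.00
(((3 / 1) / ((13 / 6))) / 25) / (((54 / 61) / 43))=2623 / 975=2.69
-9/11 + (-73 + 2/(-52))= -21123/286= -73.86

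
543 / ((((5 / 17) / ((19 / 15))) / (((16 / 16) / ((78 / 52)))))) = 1559.01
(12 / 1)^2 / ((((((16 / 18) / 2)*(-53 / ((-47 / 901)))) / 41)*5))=2.61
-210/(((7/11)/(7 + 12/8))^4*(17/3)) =-3236905485/2744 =-1179630.28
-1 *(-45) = 45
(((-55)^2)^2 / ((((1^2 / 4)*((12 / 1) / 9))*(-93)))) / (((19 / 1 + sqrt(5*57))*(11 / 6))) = -2495625 / 62 + 2495625*sqrt(285) / 1178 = -4487.16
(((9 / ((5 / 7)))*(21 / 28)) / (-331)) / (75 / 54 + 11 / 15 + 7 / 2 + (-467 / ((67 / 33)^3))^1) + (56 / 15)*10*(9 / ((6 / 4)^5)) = 3222626840918359 / 72831868727904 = 44.25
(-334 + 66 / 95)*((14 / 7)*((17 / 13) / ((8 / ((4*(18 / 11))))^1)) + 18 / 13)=-15958656 / 13585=-1174.73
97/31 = 3.13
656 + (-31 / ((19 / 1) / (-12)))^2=375200 / 361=1039.34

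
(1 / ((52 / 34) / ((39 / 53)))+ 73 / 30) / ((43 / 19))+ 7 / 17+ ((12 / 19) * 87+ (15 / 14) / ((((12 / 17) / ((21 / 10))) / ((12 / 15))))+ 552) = 611.20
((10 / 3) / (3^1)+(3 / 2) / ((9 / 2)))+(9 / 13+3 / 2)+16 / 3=8.97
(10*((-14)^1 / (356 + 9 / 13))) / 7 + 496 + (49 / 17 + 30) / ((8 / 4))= 80781611 / 157658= 512.39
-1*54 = -54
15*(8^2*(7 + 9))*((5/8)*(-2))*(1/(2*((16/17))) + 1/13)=-151800/13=-11676.92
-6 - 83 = -89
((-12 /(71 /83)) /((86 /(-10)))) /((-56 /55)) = -68475 /42742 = -1.60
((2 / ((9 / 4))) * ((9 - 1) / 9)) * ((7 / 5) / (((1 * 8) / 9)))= 56 / 45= 1.24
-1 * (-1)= 1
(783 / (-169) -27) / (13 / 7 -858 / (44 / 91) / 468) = 898128 / 54925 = 16.35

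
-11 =-11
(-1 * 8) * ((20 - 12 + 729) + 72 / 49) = -289480 / 49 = -5907.76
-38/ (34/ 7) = -133/ 17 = -7.82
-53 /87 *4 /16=-53 /348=-0.15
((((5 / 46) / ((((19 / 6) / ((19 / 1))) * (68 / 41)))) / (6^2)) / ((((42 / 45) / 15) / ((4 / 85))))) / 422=3075 / 157081904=0.00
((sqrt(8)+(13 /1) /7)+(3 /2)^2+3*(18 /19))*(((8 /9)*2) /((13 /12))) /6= 64*sqrt(2) /117+29576 /15561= 2.67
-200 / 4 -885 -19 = -954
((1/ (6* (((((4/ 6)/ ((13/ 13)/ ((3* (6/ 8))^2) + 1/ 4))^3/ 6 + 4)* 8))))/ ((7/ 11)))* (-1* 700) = -838371875/ 166489392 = -5.04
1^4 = 1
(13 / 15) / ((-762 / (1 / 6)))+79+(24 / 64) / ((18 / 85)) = 22157003 / 274320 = 80.77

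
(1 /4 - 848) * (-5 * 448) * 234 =444356640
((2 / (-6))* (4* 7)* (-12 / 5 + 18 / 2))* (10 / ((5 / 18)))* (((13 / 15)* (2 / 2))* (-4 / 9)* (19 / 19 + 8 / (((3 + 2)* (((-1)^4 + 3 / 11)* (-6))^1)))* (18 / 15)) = 1519232 / 1875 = 810.26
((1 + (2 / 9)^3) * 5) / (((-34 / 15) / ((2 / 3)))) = -18425 / 12393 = -1.49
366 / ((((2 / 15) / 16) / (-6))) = -263520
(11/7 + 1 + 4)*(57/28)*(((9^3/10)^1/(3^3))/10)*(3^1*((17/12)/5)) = 601749/196000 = 3.07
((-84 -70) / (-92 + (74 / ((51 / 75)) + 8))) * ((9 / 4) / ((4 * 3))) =-3927 / 3376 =-1.16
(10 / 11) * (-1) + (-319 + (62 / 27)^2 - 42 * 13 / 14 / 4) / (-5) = 10230049 / 160380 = 63.79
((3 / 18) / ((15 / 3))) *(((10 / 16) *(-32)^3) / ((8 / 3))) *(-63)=16128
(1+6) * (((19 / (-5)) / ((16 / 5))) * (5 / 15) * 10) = -665 / 24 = -27.71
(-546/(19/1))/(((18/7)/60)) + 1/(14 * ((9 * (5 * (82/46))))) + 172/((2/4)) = -160248883/490770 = -326.53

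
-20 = -20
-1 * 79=-79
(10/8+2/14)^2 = 1521/784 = 1.94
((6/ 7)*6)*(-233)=-8388/ 7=-1198.29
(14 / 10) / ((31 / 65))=91 / 31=2.94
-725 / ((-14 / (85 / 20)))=12325 / 56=220.09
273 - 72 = 201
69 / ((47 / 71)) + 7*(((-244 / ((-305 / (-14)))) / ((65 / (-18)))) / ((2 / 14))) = 3913599 / 15275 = 256.21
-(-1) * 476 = 476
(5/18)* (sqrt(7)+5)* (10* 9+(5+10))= 175* sqrt(7)/6+875/6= 223.00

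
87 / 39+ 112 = 1485 / 13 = 114.23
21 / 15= 7 / 5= 1.40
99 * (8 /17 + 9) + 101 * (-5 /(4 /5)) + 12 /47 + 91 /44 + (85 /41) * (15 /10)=224693091 /720698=311.77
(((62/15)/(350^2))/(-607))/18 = -31/10038262500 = -0.00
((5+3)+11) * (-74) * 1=-1406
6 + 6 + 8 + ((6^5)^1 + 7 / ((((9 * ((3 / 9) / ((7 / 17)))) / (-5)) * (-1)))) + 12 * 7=402125 / 51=7884.80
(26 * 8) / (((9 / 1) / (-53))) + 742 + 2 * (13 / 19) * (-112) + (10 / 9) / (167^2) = -636.15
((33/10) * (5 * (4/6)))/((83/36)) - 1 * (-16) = 1724/83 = 20.77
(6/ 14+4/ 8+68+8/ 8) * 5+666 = 14219/ 14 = 1015.64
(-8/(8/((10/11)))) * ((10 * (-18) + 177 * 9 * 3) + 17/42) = -965875/231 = -4181.28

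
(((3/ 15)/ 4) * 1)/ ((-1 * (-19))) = 1/ 380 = 0.00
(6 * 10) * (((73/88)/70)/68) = 219/20944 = 0.01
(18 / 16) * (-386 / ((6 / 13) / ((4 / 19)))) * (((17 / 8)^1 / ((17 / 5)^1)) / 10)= -12.38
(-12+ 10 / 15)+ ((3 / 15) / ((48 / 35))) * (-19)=-677 / 48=-14.10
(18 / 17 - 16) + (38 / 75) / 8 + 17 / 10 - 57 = -357907 / 5100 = -70.18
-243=-243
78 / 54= 13 / 9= 1.44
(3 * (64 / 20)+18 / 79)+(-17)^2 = 118037 / 395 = 298.83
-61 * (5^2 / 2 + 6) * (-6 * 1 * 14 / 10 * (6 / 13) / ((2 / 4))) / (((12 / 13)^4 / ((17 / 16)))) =590076851 / 46080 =12805.49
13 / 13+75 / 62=137 / 62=2.21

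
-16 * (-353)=5648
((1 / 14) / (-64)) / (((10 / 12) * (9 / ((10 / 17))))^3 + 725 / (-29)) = -1 / 1834714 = -0.00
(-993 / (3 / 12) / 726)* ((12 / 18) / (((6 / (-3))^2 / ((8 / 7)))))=-2648 / 2541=-1.04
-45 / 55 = -9 / 11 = -0.82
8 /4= 2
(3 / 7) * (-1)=-3 / 7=-0.43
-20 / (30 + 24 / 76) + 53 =7537 / 144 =52.34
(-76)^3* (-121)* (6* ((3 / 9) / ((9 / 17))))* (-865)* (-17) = 26556454517120 / 9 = 2950717168568.89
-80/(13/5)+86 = 718/13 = 55.23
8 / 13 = 0.62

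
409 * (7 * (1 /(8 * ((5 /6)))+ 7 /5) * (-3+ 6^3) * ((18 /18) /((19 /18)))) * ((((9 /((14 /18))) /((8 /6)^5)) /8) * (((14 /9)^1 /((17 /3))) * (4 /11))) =1116285266061 /36382720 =30681.74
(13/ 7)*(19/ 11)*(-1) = -3.21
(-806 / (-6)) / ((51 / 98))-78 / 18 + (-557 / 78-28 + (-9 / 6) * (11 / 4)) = 3413623 / 15912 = 214.53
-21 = -21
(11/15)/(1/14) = 154/15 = 10.27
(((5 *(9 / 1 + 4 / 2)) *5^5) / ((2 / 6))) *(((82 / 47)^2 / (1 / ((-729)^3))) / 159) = -3824295261931.78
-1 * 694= -694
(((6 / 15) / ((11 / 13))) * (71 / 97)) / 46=923 / 122705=0.01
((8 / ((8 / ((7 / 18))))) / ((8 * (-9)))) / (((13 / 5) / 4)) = -35 / 4212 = -0.01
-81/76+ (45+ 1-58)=-993/76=-13.07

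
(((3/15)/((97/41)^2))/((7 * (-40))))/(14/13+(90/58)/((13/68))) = -633737/45656231600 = -0.00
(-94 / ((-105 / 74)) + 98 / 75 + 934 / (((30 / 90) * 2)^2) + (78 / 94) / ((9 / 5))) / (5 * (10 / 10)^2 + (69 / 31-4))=3319032949 / 4935000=672.55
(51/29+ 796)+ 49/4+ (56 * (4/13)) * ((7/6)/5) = 18413339/22620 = 814.03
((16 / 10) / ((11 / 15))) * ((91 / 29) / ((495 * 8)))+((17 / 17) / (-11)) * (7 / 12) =-10801 / 210540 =-0.05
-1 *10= -10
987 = 987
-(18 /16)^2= -81 /64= -1.27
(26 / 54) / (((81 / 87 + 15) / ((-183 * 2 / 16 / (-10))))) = 22997 / 332640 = 0.07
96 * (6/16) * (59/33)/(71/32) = 22656/781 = 29.01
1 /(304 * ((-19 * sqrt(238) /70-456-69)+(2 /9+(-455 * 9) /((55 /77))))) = -11088000 /21093407515157+405 * sqrt(238) /17762869486448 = -0.00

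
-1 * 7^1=-7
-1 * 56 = -56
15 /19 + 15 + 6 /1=414 /19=21.79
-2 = -2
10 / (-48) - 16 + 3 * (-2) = -533 / 24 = -22.21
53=53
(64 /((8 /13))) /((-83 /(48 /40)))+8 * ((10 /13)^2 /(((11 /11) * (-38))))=-2169664 /1332565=-1.63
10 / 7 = 1.43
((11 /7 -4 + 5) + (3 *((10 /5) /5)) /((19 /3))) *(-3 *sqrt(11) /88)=-0.31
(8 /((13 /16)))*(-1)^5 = -128 /13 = -9.85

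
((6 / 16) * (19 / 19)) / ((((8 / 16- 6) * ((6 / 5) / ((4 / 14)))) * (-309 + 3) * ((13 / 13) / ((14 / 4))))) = 5 / 26928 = 0.00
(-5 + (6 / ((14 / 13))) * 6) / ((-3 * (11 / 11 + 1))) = -199 / 42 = -4.74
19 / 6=3.17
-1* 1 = -1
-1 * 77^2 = -5929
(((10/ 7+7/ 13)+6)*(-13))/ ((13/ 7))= -725/ 13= -55.77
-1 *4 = -4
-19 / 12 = -1.58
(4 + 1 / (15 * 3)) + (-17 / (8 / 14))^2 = 640141 / 720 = 889.08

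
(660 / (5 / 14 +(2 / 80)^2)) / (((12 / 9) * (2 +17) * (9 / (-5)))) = -3080000 / 76133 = -40.46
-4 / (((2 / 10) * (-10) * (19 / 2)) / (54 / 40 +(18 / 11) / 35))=2151 / 7315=0.29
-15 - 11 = -26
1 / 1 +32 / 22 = 27 / 11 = 2.45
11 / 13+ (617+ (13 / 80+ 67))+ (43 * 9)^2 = 156472169 / 1040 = 150454.01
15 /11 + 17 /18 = 457 /198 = 2.31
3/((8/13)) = 39/8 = 4.88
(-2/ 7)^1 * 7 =-2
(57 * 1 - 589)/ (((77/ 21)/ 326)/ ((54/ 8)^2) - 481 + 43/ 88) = 125481312/ 113336777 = 1.11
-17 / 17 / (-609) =1 / 609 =0.00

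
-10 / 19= -0.53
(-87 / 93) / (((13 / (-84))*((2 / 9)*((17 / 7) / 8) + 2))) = 613872 / 209963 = 2.92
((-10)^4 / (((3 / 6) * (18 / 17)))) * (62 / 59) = 10540000 / 531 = 19849.34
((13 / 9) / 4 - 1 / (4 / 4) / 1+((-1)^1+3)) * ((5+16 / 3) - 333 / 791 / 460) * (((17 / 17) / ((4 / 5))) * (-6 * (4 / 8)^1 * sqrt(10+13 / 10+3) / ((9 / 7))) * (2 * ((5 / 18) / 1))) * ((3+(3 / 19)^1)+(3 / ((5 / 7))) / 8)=-171875514979 * sqrt(1430) / 20479288320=-317.37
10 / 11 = 0.91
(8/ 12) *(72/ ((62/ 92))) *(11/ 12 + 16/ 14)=146.69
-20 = -20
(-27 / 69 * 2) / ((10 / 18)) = -1.41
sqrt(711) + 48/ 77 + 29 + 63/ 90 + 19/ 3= 3 * sqrt(79) + 84677/ 2310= 63.32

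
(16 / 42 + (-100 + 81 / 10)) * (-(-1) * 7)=-19219 / 30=-640.63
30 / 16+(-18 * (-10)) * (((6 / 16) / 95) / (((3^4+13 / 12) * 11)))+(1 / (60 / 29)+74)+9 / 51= 6428447759 / 83992920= 76.54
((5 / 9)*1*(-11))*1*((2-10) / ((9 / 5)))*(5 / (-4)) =-2750 / 81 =-33.95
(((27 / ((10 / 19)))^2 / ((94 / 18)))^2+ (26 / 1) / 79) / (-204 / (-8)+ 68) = 443182020807839 / 163167785000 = 2716.11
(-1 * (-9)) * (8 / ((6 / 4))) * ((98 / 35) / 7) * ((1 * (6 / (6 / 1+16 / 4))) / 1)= 288 / 25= 11.52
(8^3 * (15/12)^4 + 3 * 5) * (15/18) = 6325/6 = 1054.17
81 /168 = 27 /56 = 0.48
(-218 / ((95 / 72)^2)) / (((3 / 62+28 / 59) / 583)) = -2410092672768 / 17264825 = -139595.55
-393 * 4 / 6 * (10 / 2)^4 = -163750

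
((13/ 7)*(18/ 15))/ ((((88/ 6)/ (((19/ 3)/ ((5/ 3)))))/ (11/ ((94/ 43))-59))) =-11277279/ 361900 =-31.16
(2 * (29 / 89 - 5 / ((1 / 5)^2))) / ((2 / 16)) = -177536 / 89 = -1994.79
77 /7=11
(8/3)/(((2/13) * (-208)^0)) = 52/3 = 17.33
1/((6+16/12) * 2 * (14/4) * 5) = 3/770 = 0.00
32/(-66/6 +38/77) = -3.05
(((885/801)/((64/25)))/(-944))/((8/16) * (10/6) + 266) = -125/72954368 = -0.00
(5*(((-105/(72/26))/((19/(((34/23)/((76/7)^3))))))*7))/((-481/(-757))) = -5407232075/42586817664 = -0.13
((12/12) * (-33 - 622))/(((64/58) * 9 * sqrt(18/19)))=-18995 * sqrt(38)/1728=-67.76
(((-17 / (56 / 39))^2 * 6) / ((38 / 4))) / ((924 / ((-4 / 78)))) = -11271 / 2293984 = -0.00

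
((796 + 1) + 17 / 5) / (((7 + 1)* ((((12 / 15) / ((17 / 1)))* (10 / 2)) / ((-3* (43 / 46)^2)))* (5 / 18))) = -73836117 / 18400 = -4012.83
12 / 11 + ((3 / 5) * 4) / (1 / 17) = 2304 / 55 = 41.89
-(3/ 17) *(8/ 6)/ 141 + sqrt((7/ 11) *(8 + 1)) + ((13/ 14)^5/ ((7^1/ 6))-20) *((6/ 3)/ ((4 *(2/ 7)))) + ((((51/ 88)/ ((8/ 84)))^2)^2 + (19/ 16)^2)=3 *sqrt(77)/ 11 + 51746451571230685547/ 38655287292002304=1341.06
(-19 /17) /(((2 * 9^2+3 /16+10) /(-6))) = 96 /2465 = 0.04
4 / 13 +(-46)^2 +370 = 32322 / 13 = 2486.31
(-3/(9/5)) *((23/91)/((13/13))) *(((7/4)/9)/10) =-0.01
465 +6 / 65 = 30231 / 65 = 465.09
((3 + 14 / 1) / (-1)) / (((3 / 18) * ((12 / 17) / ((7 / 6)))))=-2023 / 12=-168.58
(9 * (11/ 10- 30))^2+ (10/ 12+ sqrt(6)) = sqrt(6)+ 20295853/ 300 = 67655.29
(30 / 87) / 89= 0.00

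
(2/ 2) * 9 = 9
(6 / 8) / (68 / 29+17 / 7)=0.16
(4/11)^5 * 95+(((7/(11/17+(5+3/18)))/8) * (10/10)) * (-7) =-0.45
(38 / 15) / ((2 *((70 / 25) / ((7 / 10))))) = 19 / 60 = 0.32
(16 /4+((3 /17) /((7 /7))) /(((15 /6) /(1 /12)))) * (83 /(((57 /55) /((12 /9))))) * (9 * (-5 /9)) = -2138.81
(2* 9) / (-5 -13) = -1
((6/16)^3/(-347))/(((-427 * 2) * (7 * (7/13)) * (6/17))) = 1989/14869055488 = 0.00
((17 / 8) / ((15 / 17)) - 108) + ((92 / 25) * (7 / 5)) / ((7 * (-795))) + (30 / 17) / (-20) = -476092129 / 4505000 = -105.68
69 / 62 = 1.11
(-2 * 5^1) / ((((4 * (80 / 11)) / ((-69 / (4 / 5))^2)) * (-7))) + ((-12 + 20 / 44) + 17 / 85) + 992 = 265316749 / 197120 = 1345.97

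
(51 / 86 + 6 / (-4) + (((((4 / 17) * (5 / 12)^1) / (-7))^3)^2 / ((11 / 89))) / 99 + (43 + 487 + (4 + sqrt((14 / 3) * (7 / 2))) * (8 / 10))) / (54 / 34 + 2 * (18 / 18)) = 476 * sqrt(3) / 915 + 258003982839937794591898 / 1739228125866809757795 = 149.25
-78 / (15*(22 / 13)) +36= 1811 / 55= 32.93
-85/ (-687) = 85/ 687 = 0.12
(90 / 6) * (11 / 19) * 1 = 165 / 19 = 8.68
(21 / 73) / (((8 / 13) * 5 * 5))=273 / 14600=0.02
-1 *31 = -31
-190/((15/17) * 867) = -38/153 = -0.25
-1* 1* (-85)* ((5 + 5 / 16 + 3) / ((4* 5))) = 2261 / 64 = 35.33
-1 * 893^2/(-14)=56960.64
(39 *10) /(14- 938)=-65 /154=-0.42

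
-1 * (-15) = 15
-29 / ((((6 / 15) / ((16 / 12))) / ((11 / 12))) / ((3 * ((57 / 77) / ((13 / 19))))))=-52345 / 182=-287.61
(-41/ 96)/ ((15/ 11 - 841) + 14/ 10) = 2255/ 4425888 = 0.00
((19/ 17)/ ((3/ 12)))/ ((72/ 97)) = 6.02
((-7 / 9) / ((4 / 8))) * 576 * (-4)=3584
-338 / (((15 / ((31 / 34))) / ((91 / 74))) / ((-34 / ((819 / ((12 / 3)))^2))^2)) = -269824 / 16236801945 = -0.00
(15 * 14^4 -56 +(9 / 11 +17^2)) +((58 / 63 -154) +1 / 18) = 266260207 / 462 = 576320.79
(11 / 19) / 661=11 / 12559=0.00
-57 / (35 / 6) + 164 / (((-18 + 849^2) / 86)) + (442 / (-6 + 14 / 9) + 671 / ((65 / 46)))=13705186525 / 37480716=365.66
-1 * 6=-6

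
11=11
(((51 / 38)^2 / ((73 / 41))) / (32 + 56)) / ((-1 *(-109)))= 106641 / 1011111904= 0.00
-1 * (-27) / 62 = 27 / 62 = 0.44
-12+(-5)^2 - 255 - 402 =-644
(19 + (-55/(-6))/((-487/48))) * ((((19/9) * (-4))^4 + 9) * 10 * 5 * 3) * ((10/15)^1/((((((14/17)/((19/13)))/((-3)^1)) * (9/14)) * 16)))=-2378420641594375/498452292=-4771611.41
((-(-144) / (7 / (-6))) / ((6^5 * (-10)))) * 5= 1 / 126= 0.01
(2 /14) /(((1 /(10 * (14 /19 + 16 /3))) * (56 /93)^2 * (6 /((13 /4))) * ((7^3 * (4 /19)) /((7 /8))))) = 10806445 /68841472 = 0.16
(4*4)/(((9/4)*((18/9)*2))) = 16/9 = 1.78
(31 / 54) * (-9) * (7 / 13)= -217 / 78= -2.78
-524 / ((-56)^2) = -131 / 784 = -0.17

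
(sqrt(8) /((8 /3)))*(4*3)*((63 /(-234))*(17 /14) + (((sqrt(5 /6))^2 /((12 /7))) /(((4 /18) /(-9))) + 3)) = -31851*sqrt(2) /208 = -216.56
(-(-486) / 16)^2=59049 / 64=922.64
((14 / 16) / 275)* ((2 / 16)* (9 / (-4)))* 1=-63 / 70400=-0.00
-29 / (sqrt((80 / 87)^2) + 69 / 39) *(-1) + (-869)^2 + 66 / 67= 153864186506 / 203747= 755172.77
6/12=1/2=0.50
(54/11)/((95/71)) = 3834/1045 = 3.67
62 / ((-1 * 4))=-31 / 2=-15.50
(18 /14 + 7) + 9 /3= 79 /7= 11.29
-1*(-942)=942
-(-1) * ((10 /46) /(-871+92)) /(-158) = 5 /2830886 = 0.00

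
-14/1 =-14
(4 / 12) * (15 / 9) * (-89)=-445 / 9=-49.44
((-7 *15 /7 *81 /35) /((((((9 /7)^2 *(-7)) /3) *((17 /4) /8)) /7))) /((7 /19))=5472 /17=321.88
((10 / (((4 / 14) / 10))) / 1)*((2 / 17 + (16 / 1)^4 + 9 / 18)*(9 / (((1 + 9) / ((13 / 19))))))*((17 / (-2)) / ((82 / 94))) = -428859173925 / 3116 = -137631313.84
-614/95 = -6.46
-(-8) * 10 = 80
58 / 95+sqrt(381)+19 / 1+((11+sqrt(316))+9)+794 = 2*sqrt(79)+sqrt(381)+79193 / 95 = 870.91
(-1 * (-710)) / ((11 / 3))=2130 / 11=193.64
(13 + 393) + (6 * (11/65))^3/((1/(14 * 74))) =409343606/274625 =1490.55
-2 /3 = -0.67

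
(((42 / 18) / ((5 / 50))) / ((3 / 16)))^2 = 1254400 / 81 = 15486.42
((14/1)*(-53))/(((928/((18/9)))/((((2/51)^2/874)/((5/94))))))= -17437/329624730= -0.00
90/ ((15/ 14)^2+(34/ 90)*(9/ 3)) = 264600/ 6707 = 39.45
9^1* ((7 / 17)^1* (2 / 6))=21 / 17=1.24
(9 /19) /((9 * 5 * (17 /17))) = 1 /95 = 0.01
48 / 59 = 0.81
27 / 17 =1.59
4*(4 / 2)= 8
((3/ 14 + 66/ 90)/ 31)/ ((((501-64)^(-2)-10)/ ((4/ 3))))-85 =-1585165617887/ 18648113085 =-85.00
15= 15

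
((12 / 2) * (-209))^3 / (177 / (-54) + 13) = -35494831152 / 175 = -202827606.58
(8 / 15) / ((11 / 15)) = 8 / 11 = 0.73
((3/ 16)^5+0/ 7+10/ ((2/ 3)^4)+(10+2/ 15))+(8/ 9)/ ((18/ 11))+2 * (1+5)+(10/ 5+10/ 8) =76.55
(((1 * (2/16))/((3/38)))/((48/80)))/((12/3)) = 95/144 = 0.66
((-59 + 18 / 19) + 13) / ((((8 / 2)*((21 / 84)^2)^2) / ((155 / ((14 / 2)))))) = -63846.02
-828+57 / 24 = -6605 / 8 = -825.62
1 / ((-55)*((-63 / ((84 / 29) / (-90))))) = -2 / 215325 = -0.00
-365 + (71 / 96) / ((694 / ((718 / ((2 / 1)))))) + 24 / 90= -121372523 / 333120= -364.35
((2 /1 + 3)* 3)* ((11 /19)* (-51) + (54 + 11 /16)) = 114735 /304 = 377.42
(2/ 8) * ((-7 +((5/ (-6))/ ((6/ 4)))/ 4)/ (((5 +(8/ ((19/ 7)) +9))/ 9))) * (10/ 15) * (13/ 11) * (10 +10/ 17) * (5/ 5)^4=-952185/ 120428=-7.91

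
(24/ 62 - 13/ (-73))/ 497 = 1279/ 1124711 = 0.00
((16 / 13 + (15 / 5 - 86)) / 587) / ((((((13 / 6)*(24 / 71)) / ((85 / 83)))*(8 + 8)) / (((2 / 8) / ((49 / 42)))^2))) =-0.00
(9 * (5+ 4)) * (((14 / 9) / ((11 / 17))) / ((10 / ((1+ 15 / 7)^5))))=71682336 / 12005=5971.04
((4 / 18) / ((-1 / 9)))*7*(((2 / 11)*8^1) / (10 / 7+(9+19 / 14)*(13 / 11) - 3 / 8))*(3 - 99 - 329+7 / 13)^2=-381943776256 / 1383941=-275982.70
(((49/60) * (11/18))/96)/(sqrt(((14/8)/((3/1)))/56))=539 * sqrt(6)/25920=0.05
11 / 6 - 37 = -211 / 6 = -35.17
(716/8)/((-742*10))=-179/14840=-0.01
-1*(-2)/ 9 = 2/ 9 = 0.22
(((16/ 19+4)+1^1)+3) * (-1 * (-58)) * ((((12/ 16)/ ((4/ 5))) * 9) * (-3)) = -246645/ 19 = -12981.32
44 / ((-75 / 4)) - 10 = -926 / 75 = -12.35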